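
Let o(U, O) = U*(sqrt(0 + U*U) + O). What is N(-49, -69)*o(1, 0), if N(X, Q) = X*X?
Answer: 2401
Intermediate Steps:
o(U, O) = U*(O + sqrt(U**2)) (o(U, O) = U*(sqrt(0 + U**2) + O) = U*(sqrt(U**2) + O) = U*(O + sqrt(U**2)))
N(X, Q) = X**2
N(-49, -69)*o(1, 0) = (-49)**2*(1*(0 + sqrt(1**2))) = 2401*(1*(0 + sqrt(1))) = 2401*(1*(0 + 1)) = 2401*(1*1) = 2401*1 = 2401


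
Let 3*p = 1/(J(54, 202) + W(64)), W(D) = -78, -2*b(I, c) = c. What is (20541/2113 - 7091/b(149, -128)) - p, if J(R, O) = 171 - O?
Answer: -4469516261/44220864 ≈ -101.07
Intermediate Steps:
b(I, c) = -c/2
p = -1/327 (p = 1/(3*((171 - 1*202) - 78)) = 1/(3*((171 - 202) - 78)) = 1/(3*(-31 - 78)) = (⅓)/(-109) = (⅓)*(-1/109) = -1/327 ≈ -0.0030581)
(20541/2113 - 7091/b(149, -128)) - p = (20541/2113 - 7091/((-½*(-128)))) - 1*(-1/327) = (20541*(1/2113) - 7091/64) + 1/327 = (20541/2113 - 7091*1/64) + 1/327 = (20541/2113 - 7091/64) + 1/327 = -13668659/135232 + 1/327 = -4469516261/44220864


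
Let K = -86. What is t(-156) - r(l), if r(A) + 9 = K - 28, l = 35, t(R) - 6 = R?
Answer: -27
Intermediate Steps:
t(R) = 6 + R
r(A) = -123 (r(A) = -9 + (-86 - 28) = -9 - 114 = -123)
t(-156) - r(l) = (6 - 156) - 1*(-123) = -150 + 123 = -27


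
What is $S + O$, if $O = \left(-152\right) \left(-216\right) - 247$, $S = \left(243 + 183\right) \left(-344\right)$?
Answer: $-113959$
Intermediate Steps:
$S = -146544$ ($S = 426 \left(-344\right) = -146544$)
$O = 32585$ ($O = 32832 - 247 = 32585$)
$S + O = -146544 + 32585 = -113959$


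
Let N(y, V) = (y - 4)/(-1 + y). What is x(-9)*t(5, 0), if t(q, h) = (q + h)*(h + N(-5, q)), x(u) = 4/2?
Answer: 15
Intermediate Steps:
x(u) = 2 (x(u) = 4*(½) = 2)
N(y, V) = (-4 + y)/(-1 + y)
t(q, h) = (3/2 + h)*(h + q) (t(q, h) = (q + h)*(h + (-4 - 5)/(-1 - 5)) = (h + q)*(h - 9/(-6)) = (h + q)*(h - ⅙*(-9)) = (h + q)*(h + 3/2) = (h + q)*(3/2 + h) = (3/2 + h)*(h + q))
x(-9)*t(5, 0) = 2*(0² + (3/2)*0 + (3/2)*5 + 0*5) = 2*(0 + 0 + 15/2 + 0) = 2*(15/2) = 15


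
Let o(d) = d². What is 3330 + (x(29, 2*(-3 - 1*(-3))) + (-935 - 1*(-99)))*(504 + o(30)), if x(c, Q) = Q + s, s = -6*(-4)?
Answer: -1136718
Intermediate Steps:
s = 24
x(c, Q) = 24 + Q (x(c, Q) = Q + 24 = 24 + Q)
3330 + (x(29, 2*(-3 - 1*(-3))) + (-935 - 1*(-99)))*(504 + o(30)) = 3330 + ((24 + 2*(-3 - 1*(-3))) + (-935 - 1*(-99)))*(504 + 30²) = 3330 + ((24 + 2*(-3 + 3)) + (-935 + 99))*(504 + 900) = 3330 + ((24 + 2*0) - 836)*1404 = 3330 + ((24 + 0) - 836)*1404 = 3330 + (24 - 836)*1404 = 3330 - 812*1404 = 3330 - 1140048 = -1136718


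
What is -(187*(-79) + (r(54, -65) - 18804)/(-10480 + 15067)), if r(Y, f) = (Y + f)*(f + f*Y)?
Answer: 67743230/4587 ≈ 14769.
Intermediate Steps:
r(Y, f) = (Y + f)*(f + Y*f)
-(187*(-79) + (r(54, -65) - 18804)/(-10480 + 15067)) = -(187*(-79) + (-65*(54 - 65 + 54**2 + 54*(-65)) - 18804)/(-10480 + 15067)) = -(-14773 + (-65*(54 - 65 + 2916 - 3510) - 18804)/4587) = -(-14773 + (-65*(-605) - 18804)*(1/4587)) = -(-14773 + (39325 - 18804)*(1/4587)) = -(-14773 + 20521*(1/4587)) = -(-14773 + 20521/4587) = -1*(-67743230/4587) = 67743230/4587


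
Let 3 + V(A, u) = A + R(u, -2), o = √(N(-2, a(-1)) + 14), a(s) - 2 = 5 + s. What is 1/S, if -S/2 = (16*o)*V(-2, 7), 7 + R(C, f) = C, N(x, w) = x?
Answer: √3/960 ≈ 0.0018042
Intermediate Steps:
a(s) = 7 + s (a(s) = 2 + (5 + s) = 7 + s)
R(C, f) = -7 + C
o = 2*√3 (o = √(-2 + 14) = √12 = 2*√3 ≈ 3.4641)
V(A, u) = -10 + A + u (V(A, u) = -3 + (A + (-7 + u)) = -3 + (-7 + A + u) = -10 + A + u)
S = 320*√3 (S = -2*16*(2*√3)*(-10 - 2 + 7) = -2*32*√3*(-5) = -(-320)*√3 = 320*√3 ≈ 554.26)
1/S = 1/(320*√3) = √3/960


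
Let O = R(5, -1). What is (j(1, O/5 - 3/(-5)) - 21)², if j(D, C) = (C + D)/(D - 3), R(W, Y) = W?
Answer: 49729/100 ≈ 497.29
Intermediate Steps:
O = 5
j(D, C) = (C + D)/(-3 + D)
(j(1, O/5 - 3/(-5)) - 21)² = (((5/5 - 3/(-5)) + 1)/(-3 + 1) - 21)² = (((5*(⅕) - 3*(-⅕)) + 1)/(-2) - 21)² = (-((1 + ⅗) + 1)/2 - 21)² = (-(8/5 + 1)/2 - 21)² = (-½*13/5 - 21)² = (-13/10 - 21)² = (-223/10)² = 49729/100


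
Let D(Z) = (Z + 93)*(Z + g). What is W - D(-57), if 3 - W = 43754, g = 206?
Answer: -49115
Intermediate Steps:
D(Z) = (93 + Z)*(206 + Z) (D(Z) = (Z + 93)*(Z + 206) = (93 + Z)*(206 + Z))
W = -43751 (W = 3 - 1*43754 = 3 - 43754 = -43751)
W - D(-57) = -43751 - (19158 + (-57)² + 299*(-57)) = -43751 - (19158 + 3249 - 17043) = -43751 - 1*5364 = -43751 - 5364 = -49115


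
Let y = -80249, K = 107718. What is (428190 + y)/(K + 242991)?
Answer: 347941/350709 ≈ 0.99211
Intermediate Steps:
(428190 + y)/(K + 242991) = (428190 - 80249)/(107718 + 242991) = 347941/350709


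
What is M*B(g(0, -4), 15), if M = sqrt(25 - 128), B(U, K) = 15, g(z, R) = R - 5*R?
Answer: 15*I*sqrt(103) ≈ 152.23*I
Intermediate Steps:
g(z, R) = -4*R
M = I*sqrt(103) (M = sqrt(-103) = I*sqrt(103) ≈ 10.149*I)
M*B(g(0, -4), 15) = (I*sqrt(103))*15 = 15*I*sqrt(103)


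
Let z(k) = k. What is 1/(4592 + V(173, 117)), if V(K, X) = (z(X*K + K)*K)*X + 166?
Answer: 1/413204532 ≈ 2.4201e-9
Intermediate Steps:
V(K, X) = 166 + K*X*(K + K*X) (V(K, X) = ((X*K + K)*K)*X + 166 = ((K*X + K)*K)*X + 166 = ((K + K*X)*K)*X + 166 = (K*(K + K*X))*X + 166 = K*X*(K + K*X) + 166 = 166 + K*X*(K + K*X))
1/(4592 + V(173, 117)) = 1/(4592 + (166 + 117*173²*(1 + 117))) = 1/(4592 + (166 + 117*29929*118)) = 1/(4592 + (166 + 413199774)) = 1/(4592 + 413199940) = 1/413204532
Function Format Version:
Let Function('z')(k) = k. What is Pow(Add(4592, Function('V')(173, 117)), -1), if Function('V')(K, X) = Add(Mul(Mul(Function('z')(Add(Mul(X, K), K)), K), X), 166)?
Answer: Rational(1, 413204532) ≈ 2.4201e-9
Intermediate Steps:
Function('V')(K, X) = Add(166, Mul(K, X, Add(K, Mul(K, X)))) (Function('V')(K, X) = Add(Mul(Mul(Add(Mul(X, K), K), K), X), 166) = Add(Mul(Mul(Add(Mul(K, X), K), K), X), 166) = Add(Mul(Mul(Add(K, Mul(K, X)), K), X), 166) = Add(Mul(Mul(K, Add(K, Mul(K, X))), X), 166) = Add(Mul(K, X, Add(K, Mul(K, X))), 166) = Add(166, Mul(K, X, Add(K, Mul(K, X)))))
Pow(Add(4592, Function('V')(173, 117)), -1) = Pow(Add(4592, Add(166, Mul(117, Pow(173, 2), Add(1, 117)))), -1) = Pow(Add(4592, Add(166, Mul(117, 29929, 118))), -1) = Pow(Add(4592, Add(166, 413199774)), -1) = Pow(Add(4592, 413199940), -1) = Pow(413204532, -1) = Rational(1, 413204532)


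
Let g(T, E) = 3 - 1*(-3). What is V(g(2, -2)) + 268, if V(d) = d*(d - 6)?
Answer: 268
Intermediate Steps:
g(T, E) = 6 (g(T, E) = 3 + 3 = 6)
V(d) = d*(-6 + d)
V(g(2, -2)) + 268 = 6*(-6 + 6) + 268 = 6*0 + 268 = 0 + 268 = 268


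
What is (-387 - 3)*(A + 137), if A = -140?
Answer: 1170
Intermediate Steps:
(-387 - 3)*(A + 137) = (-387 - 3)*(-140 + 137) = -390*(-3) = 1170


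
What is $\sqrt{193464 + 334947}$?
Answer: $\sqrt{528411} \approx 726.92$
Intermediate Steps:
$\sqrt{193464 + 334947} = \sqrt{528411}$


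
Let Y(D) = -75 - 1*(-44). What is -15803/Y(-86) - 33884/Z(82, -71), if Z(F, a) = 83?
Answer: 261245/2573 ≈ 101.53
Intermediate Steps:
Y(D) = -31 (Y(D) = -75 + 44 = -31)
-15803/Y(-86) - 33884/Z(82, -71) = -15803/(-31) - 33884/83 = -15803*(-1/31) - 33884*1/83 = 15803/31 - 33884/83 = 261245/2573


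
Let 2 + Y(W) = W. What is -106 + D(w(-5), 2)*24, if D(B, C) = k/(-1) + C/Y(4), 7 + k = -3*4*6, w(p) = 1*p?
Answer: 1814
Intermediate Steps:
Y(W) = -2 + W
w(p) = p
k = -79 (k = -7 - 3*4*6 = -7 - 12*6 = -7 - 72 = -79)
D(B, C) = 79 + C/2 (D(B, C) = -79/(-1) + C/(-2 + 4) = -79*(-1) + C/2 = 79 + C*(½) = 79 + C/2)
-106 + D(w(-5), 2)*24 = -106 + (79 + (½)*2)*24 = -106 + (79 + 1)*24 = -106 + 80*24 = -106 + 1920 = 1814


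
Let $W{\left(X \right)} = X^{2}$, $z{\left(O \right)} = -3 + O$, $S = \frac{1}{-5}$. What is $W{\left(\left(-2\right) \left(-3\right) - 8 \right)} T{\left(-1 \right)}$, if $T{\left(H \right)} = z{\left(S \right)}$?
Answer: $- \frac{64}{5} \approx -12.8$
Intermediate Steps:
$S = - \frac{1}{5} \approx -0.2$
$T{\left(H \right)} = - \frac{16}{5}$ ($T{\left(H \right)} = -3 - \frac{1}{5} = - \frac{16}{5}$)
$W{\left(\left(-2\right) \left(-3\right) - 8 \right)} T{\left(-1 \right)} = \left(\left(-2\right) \left(-3\right) - 8\right)^{2} \left(- \frac{16}{5}\right) = \left(6 - 8\right)^{2} \left(- \frac{16}{5}\right) = \left(-2\right)^{2} \left(- \frac{16}{5}\right) = 4 \left(- \frac{16}{5}\right) = - \frac{64}{5}$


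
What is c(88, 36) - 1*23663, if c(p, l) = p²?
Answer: -15919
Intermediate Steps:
c(88, 36) - 1*23663 = 88² - 1*23663 = 7744 - 23663 = -15919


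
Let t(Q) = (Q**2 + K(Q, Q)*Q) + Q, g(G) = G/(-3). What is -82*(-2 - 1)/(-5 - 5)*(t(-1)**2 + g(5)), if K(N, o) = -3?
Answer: -902/5 ≈ -180.40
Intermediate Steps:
g(G) = -G/3 (g(G) = G*(-1/3) = -G/3)
t(Q) = Q**2 - 2*Q (t(Q) = (Q**2 - 3*Q) + Q = Q**2 - 2*Q)
-82*(-2 - 1)/(-5 - 5)*(t(-1)**2 + g(5)) = -82*(-2 - 1)/(-5 - 5)*((-(-2 - 1))**2 - 1/3*5) = -82*(-3/(-10))*((-1*(-3))**2 - 5/3) = -82*(-3*(-1/10))*(3**2 - 5/3) = -123*(9 - 5/3)/5 = -123*22/(5*3) = -82*11/5 = -902/5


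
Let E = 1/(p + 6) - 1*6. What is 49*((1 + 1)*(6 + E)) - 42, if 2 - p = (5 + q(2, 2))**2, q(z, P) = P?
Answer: -1820/41 ≈ -44.390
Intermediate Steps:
p = -47 (p = 2 - (5 + 2)**2 = 2 - 1*7**2 = 2 - 1*49 = 2 - 49 = -47)
E = -247/41 (E = 1/(-47 + 6) - 1*6 = 1/(-41) - 6 = -1/41 - 6 = -247/41 ≈ -6.0244)
49*((1 + 1)*(6 + E)) - 42 = 49*((1 + 1)*(6 - 247/41)) - 42 = 49*(2*(-1/41)) - 42 = 49*(-2/41) - 42 = -98/41 - 42 = -1820/41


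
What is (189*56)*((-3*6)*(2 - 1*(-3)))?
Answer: -952560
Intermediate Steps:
(189*56)*((-3*6)*(2 - 1*(-3))) = 10584*(-18*(2 + 3)) = 10584*(-18*5) = 10584*(-90) = -952560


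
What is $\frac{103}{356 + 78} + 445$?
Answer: $\frac{193233}{434} \approx 445.24$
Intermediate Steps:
$\frac{103}{356 + 78} + 445 = \frac{103}{434} + 445 = \frac{193233}{434}$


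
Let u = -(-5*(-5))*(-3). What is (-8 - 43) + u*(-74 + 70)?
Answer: -351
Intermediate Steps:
u = 75 (u = -25*(-3) = -1*(-75) = 75)
(-8 - 43) + u*(-74 + 70) = (-8 - 43) + 75*(-74 + 70) = -51 + 75*(-4) = -51 - 300 = -351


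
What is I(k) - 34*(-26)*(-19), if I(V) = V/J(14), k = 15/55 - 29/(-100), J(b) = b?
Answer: -258657781/15400 ≈ -16796.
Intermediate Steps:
k = 619/1100 (k = 15*(1/55) - 29*(-1/100) = 3/11 + 29/100 = 619/1100 ≈ 0.56273)
I(V) = V/14
I(k) - 34*(-26)*(-19) = (1/14)*(619/1100) - 34*(-26)*(-19) = 619/15400 - (-884)*(-19) = 619/15400 - 1*16796 = 619/15400 - 16796 = -258657781/15400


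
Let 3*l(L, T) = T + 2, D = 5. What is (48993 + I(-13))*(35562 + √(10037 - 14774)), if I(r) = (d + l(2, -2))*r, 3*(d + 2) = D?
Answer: 1742443168 + 146992*I*√4737/3 ≈ 1.7424e+9 + 3.3723e+6*I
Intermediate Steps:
d = -⅓ (d = -2 + (⅓)*5 = -2 + 5/3 = -⅓ ≈ -0.33333)
l(L, T) = ⅔ + T/3 (l(L, T) = (T + 2)/3 = (2 + T)/3 = ⅔ + T/3)
I(r) = -r/3 (I(r) = (-⅓ + (⅔ + (⅓)*(-2)))*r = (-⅓ + (⅔ - ⅔))*r = (-⅓ + 0)*r = -r/3)
(48993 + I(-13))*(35562 + √(10037 - 14774)) = (48993 - ⅓*(-13))*(35562 + √(10037 - 14774)) = (48993 + 13/3)*(35562 + √(-4737)) = 146992*(35562 + I*√4737)/3 = 1742443168 + 146992*I*√4737/3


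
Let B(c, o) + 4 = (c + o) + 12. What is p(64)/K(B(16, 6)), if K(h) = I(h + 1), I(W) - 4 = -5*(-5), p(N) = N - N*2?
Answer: -64/29 ≈ -2.2069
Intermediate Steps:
B(c, o) = 8 + c + o (B(c, o) = -4 + ((c + o) + 12) = -4 + (12 + c + o) = 8 + c + o)
p(N) = -N (p(N) = N - 2*N = -N)
I(W) = 29 (I(W) = 4 - 5*(-5) = 4 + 25 = 29)
K(h) = 29
p(64)/K(B(16, 6)) = -1*64/29 = -64*1/29 = -64/29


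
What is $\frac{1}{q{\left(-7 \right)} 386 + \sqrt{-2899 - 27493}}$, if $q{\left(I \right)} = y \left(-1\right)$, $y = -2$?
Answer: $\frac{193}{156594} - \frac{i \sqrt{7598}}{313188} \approx 0.0012325 - 0.00027832 i$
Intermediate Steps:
$q{\left(I \right)} = 2$ ($q{\left(I \right)} = \left(-2\right) \left(-1\right) = 2$)
$\frac{1}{q{\left(-7 \right)} 386 + \sqrt{-2899 - 27493}} = \frac{1}{2 \cdot 386 + \sqrt{-2899 - 27493}} = \frac{1}{772 + \sqrt{-30392}} = \frac{1}{772 + 2 i \sqrt{7598}}$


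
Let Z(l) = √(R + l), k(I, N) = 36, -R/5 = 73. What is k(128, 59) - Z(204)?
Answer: 36 - I*√161 ≈ 36.0 - 12.689*I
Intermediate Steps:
R = -365 (R = -5*73 = -365)
Z(l) = √(-365 + l)
k(128, 59) - Z(204) = 36 - √(-365 + 204) = 36 - √(-161) = 36 - I*√161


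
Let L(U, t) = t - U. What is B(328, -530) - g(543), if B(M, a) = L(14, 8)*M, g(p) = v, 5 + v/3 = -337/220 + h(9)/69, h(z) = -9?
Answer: -9856947/5060 ≈ -1948.0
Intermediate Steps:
v = -101133/5060 (v = -15 + 3*(-337/220 - 9/69) = -15 + 3*(-337*1/220 - 9*1/69) = -15 + 3*(-337/220 - 3/23) = -15 + 3*(-8411/5060) = -15 - 25233/5060 = -101133/5060 ≈ -19.987)
g(p) = -101133/5060
B(M, a) = -6*M (B(M, a) = (8 - 1*14)*M = (8 - 14)*M = -6*M)
B(328, -530) - g(543) = -6*328 - 1*(-101133/5060) = -1968 + 101133/5060 = -9856947/5060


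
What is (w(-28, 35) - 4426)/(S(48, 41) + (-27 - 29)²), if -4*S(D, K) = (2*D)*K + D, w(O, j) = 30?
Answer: -1099/535 ≈ -2.0542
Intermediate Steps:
S(D, K) = -D/4 - D*K/2 (S(D, K) = -((2*D)*K + D)/4 = -(2*D*K + D)/4 = -(D + 2*D*K)/4 = -D/4 - D*K/2)
(w(-28, 35) - 4426)/(S(48, 41) + (-27 - 29)²) = (30 - 4426)/(-¼*48*(1 + 2*41) + (-27 - 29)²) = -4396/(-¼*48*(1 + 82) + (-56)²) = -4396/(-¼*48*83 + 3136) = -4396/(-996 + 3136) = -4396/2140 = -4396*1/2140 = -1099/535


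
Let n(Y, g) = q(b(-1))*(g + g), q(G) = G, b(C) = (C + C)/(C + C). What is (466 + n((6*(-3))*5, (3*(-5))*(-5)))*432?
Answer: 266112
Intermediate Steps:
b(C) = 1 (b(C) = (2*C)/((2*C)) = (2*C)*(1/(2*C)) = 1)
n(Y, g) = 2*g (n(Y, g) = 1*(g + g) = 1*(2*g) = 2*g)
(466 + n((6*(-3))*5, (3*(-5))*(-5)))*432 = (466 + 2*((3*(-5))*(-5)))*432 = (466 + 2*(-15*(-5)))*432 = (466 + 2*75)*432 = (466 + 150)*432 = 616*432 = 266112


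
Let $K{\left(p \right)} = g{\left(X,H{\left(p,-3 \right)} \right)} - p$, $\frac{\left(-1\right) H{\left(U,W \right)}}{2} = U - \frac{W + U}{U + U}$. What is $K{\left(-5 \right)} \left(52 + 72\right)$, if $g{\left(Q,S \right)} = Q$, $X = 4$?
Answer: $1116$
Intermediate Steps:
$H{\left(U,W \right)} = - 2 U + \frac{U + W}{U}$ ($H{\left(U,W \right)} = - 2 \left(U - \frac{W + U}{U + U}\right) = - 2 \left(U - \frac{U + W}{2 U}\right) = - 2 U + \frac{U + W}{U}$)
$K{\left(p \right)} = 4 - p$
$K{\left(-5 \right)} \left(52 + 72\right) = \left(4 - -5\right) \left(52 + 72\right) = \left(4 + 5\right) 124 = 9 \cdot 124 = 1116$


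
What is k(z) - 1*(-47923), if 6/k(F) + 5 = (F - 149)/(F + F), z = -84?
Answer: 29088253/607 ≈ 47921.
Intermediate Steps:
k(F) = 6/(-5 + (-149 + F)/(2*F)) (k(F) = 6/(-5 + (F - 149)/(F + F)) = 6/(-5 + (-149 + F)/((2*F))) = 6/(-5 + (-149 + F)*(1/(2*F))) = 6/(-5 + (-149 + F)/(2*F)))
k(z) - 1*(-47923) = -12*(-84)/(149 + 9*(-84)) - 1*(-47923) = -12*(-84)/(149 - 756) + 47923 = -12*(-84)/(-607) + 47923 = -12*(-84)*(-1/607) + 47923 = -1008/607 + 47923 = 29088253/607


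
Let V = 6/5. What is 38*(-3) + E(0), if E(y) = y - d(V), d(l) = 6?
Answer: -120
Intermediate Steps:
V = 6/5 (V = 6*(⅕) = 6/5 ≈ 1.2000)
E(y) = -6 + y (E(y) = y - 1*6 = y - 6 = -6 + y)
38*(-3) + E(0) = 38*(-3) + (-6 + 0) = -114 - 6 = -120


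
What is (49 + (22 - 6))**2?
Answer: 4225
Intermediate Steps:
(49 + (22 - 6))**2 = (49 + 16)**2 = 65**2 = 4225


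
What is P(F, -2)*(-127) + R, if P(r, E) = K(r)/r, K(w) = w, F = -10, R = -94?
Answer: -221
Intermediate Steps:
P(r, E) = 1 (P(r, E) = r/r = 1)
P(F, -2)*(-127) + R = 1*(-127) - 94 = -127 - 94 = -221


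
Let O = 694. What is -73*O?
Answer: -50662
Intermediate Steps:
-73*O = -73*694 = -50662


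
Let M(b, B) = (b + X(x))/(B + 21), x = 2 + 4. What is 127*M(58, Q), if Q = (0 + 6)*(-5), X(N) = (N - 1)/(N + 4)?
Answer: -1651/2 ≈ -825.50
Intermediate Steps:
x = 6
X(N) = (-1 + N)/(4 + N)
Q = -30 (Q = 6*(-5) = -30)
M(b, B) = (½ + b)/(21 + B) (M(b, B) = (b + (-1 + 6)/(4 + 6))/(B + 21) = (b + 5/10)/(21 + B) = (b + (⅒)*5)/(21 + B) = (b + ½)/(21 + B) = (½ + b)/(21 + B))
127*M(58, Q) = 127*((½ + 58)/(21 - 30)) = 127*((117/2)/(-9)) = 127*(-⅑*117/2) = 127*(-13/2) = -1651/2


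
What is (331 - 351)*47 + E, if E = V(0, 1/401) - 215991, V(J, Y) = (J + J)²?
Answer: -216931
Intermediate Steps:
V(J, Y) = 4*J² (V(J, Y) = (2*J)² = 4*J²)
E = -215991 (E = 4*0² - 215991 = 4*0 - 215991 = 0 - 215991 = -215991)
(331 - 351)*47 + E = (331 - 351)*47 - 215991 = -20*47 - 215991 = -940 - 215991 = -216931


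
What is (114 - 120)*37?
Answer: -222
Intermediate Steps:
(114 - 120)*37 = -6*37 = -222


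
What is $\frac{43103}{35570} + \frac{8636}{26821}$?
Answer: $\frac{1463248083}{954022970} \approx 1.5338$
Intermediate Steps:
$\frac{43103}{35570} + \frac{8636}{26821} = \frac{1463248083}{954022970}$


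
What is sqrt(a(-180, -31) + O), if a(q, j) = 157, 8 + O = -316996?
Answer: I*sqrt(316847) ≈ 562.89*I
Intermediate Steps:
O = -317004 (O = -8 - 316996 = -317004)
sqrt(a(-180, -31) + O) = sqrt(157 - 317004) = sqrt(-316847) = I*sqrt(316847)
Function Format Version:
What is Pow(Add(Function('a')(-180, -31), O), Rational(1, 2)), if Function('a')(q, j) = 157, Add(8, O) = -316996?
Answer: Mul(I, Pow(316847, Rational(1, 2))) ≈ Mul(562.89, I)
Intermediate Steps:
O = -317004 (O = Add(-8, -316996) = -317004)
Pow(Add(Function('a')(-180, -31), O), Rational(1, 2)) = Pow(Add(157, -317004), Rational(1, 2)) = Pow(-316847, Rational(1, 2)) = Mul(I, Pow(316847, Rational(1, 2)))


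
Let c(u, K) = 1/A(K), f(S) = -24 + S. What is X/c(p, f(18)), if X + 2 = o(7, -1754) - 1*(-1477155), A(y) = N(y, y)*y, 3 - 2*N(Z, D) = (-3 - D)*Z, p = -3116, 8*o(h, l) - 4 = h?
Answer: -744485805/8 ≈ -9.3061e+7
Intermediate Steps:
o(h, l) = 1/2 + h/8
N(Z, D) = 3/2 - Z*(-3 - D)/2 (N(Z, D) = 3/2 - (-3 - D)*Z/2 = 3/2 - Z*(-3 - D)/2)
A(y) = y*(3/2 + y**2/2 + 3*y/2) (A(y) = (3/2 + 3*y/2 + y*y/2)*y = (3/2 + 3*y/2 + y**2/2)*y = (3/2 + y**2/2 + 3*y/2)*y = y*(3/2 + y**2/2 + 3*y/2))
X = 11817235/8 (X = -2 + ((1/2 + (1/8)*7) - 1*(-1477155)) = -2 + ((1/2 + 7/8) + 1477155) = -2 + (11/8 + 1477155) = -2 + 11817251/8 = 11817235/8 ≈ 1.4772e+6)
c(u, K) = 2/(K*(3 + K**2 + 3*K)) (c(u, K) = 1/(K*(3 + K**2 + 3*K)/2) = 2/(K*(3 + K**2 + 3*K)))
X/c(p, f(18)) = 11817235/(8*((2/((-24 + 18)*(3 + (-24 + 18)**2 + 3*(-24 + 18)))))) = 11817235/(8*((2/(-6*(3 + (-6)**2 + 3*(-6)))))) = 11817235/(8*((2*(-1/6)/(3 + 36 - 18)))) = 11817235/(8*((2*(-1/6)/21))) = 11817235/(8*((2*(-1/6)*(1/21)))) = 11817235/(8*(-1/63)) = (11817235/8)*(-63) = -744485805/8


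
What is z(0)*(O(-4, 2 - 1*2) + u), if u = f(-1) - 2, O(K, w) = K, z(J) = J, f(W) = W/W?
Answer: 0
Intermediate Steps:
f(W) = 1
u = -1 (u = 1 - 2 = -1)
z(0)*(O(-4, 2 - 1*2) + u) = 0*(-4 - 1) = 0*(-5) = 0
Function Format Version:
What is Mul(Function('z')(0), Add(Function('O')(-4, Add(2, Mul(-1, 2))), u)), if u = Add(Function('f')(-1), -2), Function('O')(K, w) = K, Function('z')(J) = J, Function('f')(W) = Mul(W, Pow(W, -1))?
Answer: 0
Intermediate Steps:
Function('f')(W) = 1
u = -1 (u = Add(1, -2) = -1)
Mul(Function('z')(0), Add(Function('O')(-4, Add(2, Mul(-1, 2))), u)) = Mul(0, Add(-4, -1)) = Mul(0, -5) = 0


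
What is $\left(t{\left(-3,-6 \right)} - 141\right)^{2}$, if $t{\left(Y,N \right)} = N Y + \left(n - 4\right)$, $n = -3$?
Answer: $16900$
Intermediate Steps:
$t{\left(Y,N \right)} = -7 + N Y$ ($t{\left(Y,N \right)} = N Y - 7 = -7 + N Y$)
$\left(t{\left(-3,-6 \right)} - 141\right)^{2} = \left(\left(-7 - -18\right) - 141\right)^{2} = \left(\left(-7 + 18\right) - 141\right)^{2} = \left(11 - 141\right)^{2} = \left(-130\right)^{2} = 16900$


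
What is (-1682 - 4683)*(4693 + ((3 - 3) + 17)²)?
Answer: -31710430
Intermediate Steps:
(-1682 - 4683)*(4693 + ((3 - 3) + 17)²) = -6365*(4693 + (0 + 17)²) = -6365*(4693 + 17²) = -6365*(4693 + 289) = -6365*4982 = -31710430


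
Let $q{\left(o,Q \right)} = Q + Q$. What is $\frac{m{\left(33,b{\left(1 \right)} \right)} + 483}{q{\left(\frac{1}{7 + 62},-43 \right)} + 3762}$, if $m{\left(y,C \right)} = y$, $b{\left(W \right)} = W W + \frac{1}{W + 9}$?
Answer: $\frac{129}{919} \approx 0.14037$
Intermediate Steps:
$b{\left(W \right)} = W^{2} + \frac{1}{9 + W}$
$q{\left(o,Q \right)} = 2 Q$
$\frac{m{\left(33,b{\left(1 \right)} \right)} + 483}{q{\left(\frac{1}{7 + 62},-43 \right)} + 3762} = \frac{33 + 483}{2 \left(-43\right) + 3762} = \frac{516}{-86 + 3762} = \frac{516}{3676} = 516 \cdot \frac{1}{3676} = \frac{129}{919}$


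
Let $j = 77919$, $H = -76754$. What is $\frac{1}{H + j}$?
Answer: $\frac{1}{1165} \approx 0.00085837$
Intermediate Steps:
$\frac{1}{H + j} = \frac{1}{-76754 + 77919} = \frac{1}{1165}$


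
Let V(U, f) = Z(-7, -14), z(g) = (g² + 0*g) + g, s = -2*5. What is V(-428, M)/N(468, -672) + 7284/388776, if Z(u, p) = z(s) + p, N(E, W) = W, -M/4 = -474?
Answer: -256793/2721432 ≈ -0.094360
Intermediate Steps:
M = 1896 (M = -4*(-474) = 1896)
s = -10
z(g) = g + g² (z(g) = (g² + 0) + g = g² + g = g + g²)
Z(u, p) = 90 + p (Z(u, p) = -10*(1 - 10) + p = -10*(-9) + p = 90 + p)
V(U, f) = 76 (V(U, f) = 90 - 14 = 76)
V(-428, M)/N(468, -672) + 7284/388776 = 76/(-672) + 7284/388776 = 76*(-1/672) + 7284*(1/388776) = -19/168 + 607/32398 = -256793/2721432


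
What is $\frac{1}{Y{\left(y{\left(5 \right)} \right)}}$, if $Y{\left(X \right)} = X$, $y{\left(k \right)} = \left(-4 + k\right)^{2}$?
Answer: $1$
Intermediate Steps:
$\frac{1}{Y{\left(y{\left(5 \right)} \right)}} = \frac{1}{\left(-4 + 5\right)^{2}} = \frac{1}{1^{2}} = 1^{-1} = 1$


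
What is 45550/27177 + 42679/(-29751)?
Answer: 21696763/89838103 ≈ 0.24151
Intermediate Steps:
45550/27177 + 42679/(-29751) = 45550*(1/27177) + 42679*(-1/29751) = 45550/27177 - 42679/29751 = 21696763/89838103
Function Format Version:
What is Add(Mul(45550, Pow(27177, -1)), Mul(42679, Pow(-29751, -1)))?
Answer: Rational(21696763, 89838103) ≈ 0.24151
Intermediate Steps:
Add(Mul(45550, Pow(27177, -1)), Mul(42679, Pow(-29751, -1))) = Add(Mul(45550, Rational(1, 27177)), Mul(42679, Rational(-1, 29751))) = Add(Rational(45550, 27177), Rational(-42679, 29751)) = Rational(21696763, 89838103)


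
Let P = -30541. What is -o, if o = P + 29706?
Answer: 835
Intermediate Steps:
o = -835 (o = -30541 + 29706 = -835)
-o = -1*(-835) = 835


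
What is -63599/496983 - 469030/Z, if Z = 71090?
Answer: -23762118940/3533052147 ≈ -6.7257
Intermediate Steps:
-63599/496983 - 469030/Z = -63599/496983 - 469030/71090 = -63599*1/496983 - 469030*1/71090 = -63599/496983 - 46903/7109 = -23762118940/3533052147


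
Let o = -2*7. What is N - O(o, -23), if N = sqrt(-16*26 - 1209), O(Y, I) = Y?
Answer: 14 + 5*I*sqrt(65) ≈ 14.0 + 40.311*I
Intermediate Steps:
o = -14
N = 5*I*sqrt(65) (N = sqrt(-416 - 1209) = sqrt(-1625) = 5*I*sqrt(65) ≈ 40.311*I)
N - O(o, -23) = 5*I*sqrt(65) - 1*(-14) = 5*I*sqrt(65) + 14 = 14 + 5*I*sqrt(65)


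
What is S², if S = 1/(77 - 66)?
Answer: 1/121 ≈ 0.0082645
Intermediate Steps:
S = 1/11 ≈ 0.090909
S² = (1/11)² = 1/121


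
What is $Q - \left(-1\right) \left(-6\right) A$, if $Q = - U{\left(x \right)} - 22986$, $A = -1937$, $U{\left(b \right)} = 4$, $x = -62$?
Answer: $-11368$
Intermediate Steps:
$Q = -22990$ ($Q = \left(-1\right) 4 - 22986 = -4 - 22986 = -22990$)
$Q - \left(-1\right) \left(-6\right) A = -22990 - \left(-1\right) \left(-6\right) \left(-1937\right) = -22990 - 6 \left(-1937\right) = -22990 - -11622 = -22990 + 11622 = -11368$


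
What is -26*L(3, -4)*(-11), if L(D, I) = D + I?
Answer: -286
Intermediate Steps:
-26*L(3, -4)*(-11) = -26*(3 - 4)*(-11) = -26*(-1)*(-11) = 26*(-11) = -286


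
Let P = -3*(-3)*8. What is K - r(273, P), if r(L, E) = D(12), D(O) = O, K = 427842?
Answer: 427830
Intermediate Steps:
P = 72 (P = 9*8 = 72)
r(L, E) = 12
K - r(273, P) = 427842 - 1*12 = 427842 - 12 = 427830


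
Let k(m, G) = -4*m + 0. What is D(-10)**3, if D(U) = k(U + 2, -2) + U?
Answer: 10648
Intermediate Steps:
k(m, G) = -4*m
D(U) = -8 - 3*U (D(U) = -4*(U + 2) + U = -4*(2 + U) + U = (-8 - 4*U) + U = -8 - 3*U)
D(-10)**3 = (-8 - 3*(-10))**3 = (-8 + 30)**3 = 22**3 = 10648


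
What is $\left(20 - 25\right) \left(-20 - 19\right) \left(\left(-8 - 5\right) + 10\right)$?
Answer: $-585$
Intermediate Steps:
$\left(20 - 25\right) \left(-20 - 19\right) \left(\left(-8 - 5\right) + 10\right) = \left(-5\right) \left(-39\right) \left(-13 + 10\right) = 195 \left(-3\right) = -585$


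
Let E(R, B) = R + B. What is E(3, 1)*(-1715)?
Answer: -6860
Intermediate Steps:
E(R, B) = B + R
E(3, 1)*(-1715) = (1 + 3)*(-1715) = 4*(-1715) = -6860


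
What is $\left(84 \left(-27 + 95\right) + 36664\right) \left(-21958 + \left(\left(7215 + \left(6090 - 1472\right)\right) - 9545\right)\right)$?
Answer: $-833535920$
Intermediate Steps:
$\left(84 \left(-27 + 95\right) + 36664\right) \left(-21958 + \left(\left(7215 + \left(6090 - 1472\right)\right) - 9545\right)\right) = \left(84 \cdot 68 + 36664\right) \left(-21958 + \left(\left(7215 + 4618\right) - 9545\right)\right) = \left(5712 + 36664\right) \left(-21958 + \left(11833 - 9545\right)\right) = 42376 \left(-21958 + 2288\right) = 42376 \left(-19670\right) = -833535920$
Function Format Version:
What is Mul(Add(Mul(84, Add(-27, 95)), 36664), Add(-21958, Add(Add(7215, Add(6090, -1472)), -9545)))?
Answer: -833535920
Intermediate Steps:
Mul(Add(Mul(84, Add(-27, 95)), 36664), Add(-21958, Add(Add(7215, Add(6090, -1472)), -9545))) = Mul(Add(Mul(84, 68), 36664), Add(-21958, Add(Add(7215, 4618), -9545))) = Mul(Add(5712, 36664), Add(-21958, Add(11833, -9545))) = Mul(42376, Add(-21958, 2288)) = Mul(42376, -19670) = -833535920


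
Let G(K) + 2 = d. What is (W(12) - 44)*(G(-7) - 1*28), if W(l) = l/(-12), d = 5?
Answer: 1125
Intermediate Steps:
W(l) = -l/12 (W(l) = l*(-1/12) = -l/12)
G(K) = 3 (G(K) = -2 + 5 = 3)
(W(12) - 44)*(G(-7) - 1*28) = (-1/12*12 - 44)*(3 - 1*28) = (-1 - 44)*(3 - 28) = -45*(-25) = 1125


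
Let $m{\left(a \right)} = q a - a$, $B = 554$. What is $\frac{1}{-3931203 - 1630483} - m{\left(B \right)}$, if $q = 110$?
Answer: $- \frac{335847970797}{5561686} \approx -60386.0$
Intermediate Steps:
$m{\left(a \right)} = 109 a$ ($m{\left(a \right)} = 110 a - a = 109 a$)
$\frac{1}{-3931203 - 1630483} - m{\left(B \right)} = \frac{1}{-3931203 - 1630483} - 109 \cdot 554 = \frac{1}{-5561686} - 60386 = - \frac{1}{5561686} - 60386 = - \frac{335847970797}{5561686}$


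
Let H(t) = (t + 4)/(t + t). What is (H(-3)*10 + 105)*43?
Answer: 13330/3 ≈ 4443.3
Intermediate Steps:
H(t) = (4 + t)/(2*t) (H(t) = (4 + t)/((2*t)) = (4 + t)*(1/(2*t)) = (4 + t)/(2*t))
(H(-3)*10 + 105)*43 = (((½)*(4 - 3)/(-3))*10 + 105)*43 = (((½)*(-⅓)*1)*10 + 105)*43 = (-⅙*10 + 105)*43 = (-5/3 + 105)*43 = (310/3)*43 = 13330/3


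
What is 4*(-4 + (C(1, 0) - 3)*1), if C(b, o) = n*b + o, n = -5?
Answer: -48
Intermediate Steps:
C(b, o) = o - 5*b (C(b, o) = -5*b + o = o - 5*b)
4*(-4 + (C(1, 0) - 3)*1) = 4*(-4 + ((0 - 5*1) - 3)*1) = 4*(-4 + ((0 - 5) - 3)*1) = 4*(-4 + (-5 - 3)*1) = 4*(-4 - 8*1) = 4*(-4 - 8) = 4*(-12) = -48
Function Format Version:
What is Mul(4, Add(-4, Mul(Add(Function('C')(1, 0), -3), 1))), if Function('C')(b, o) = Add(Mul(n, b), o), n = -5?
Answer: -48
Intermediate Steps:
Function('C')(b, o) = Add(o, Mul(-5, b)) (Function('C')(b, o) = Add(Mul(-5, b), o) = Add(o, Mul(-5, b)))
Mul(4, Add(-4, Mul(Add(Function('C')(1, 0), -3), 1))) = Mul(4, Add(-4, Mul(Add(Add(0, Mul(-5, 1)), -3), 1))) = Mul(4, Add(-4, Mul(Add(Add(0, -5), -3), 1))) = Mul(4, Add(-4, Mul(Add(-5, -3), 1))) = Mul(4, Add(-4, Mul(-8, 1))) = Mul(4, Add(-4, -8)) = Mul(4, -12) = -48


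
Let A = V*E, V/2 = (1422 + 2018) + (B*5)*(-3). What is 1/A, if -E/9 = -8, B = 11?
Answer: 1/471600 ≈ 2.1204e-6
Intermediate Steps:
E = 72 (E = -9*(-8) = 72)
V = 6550 (V = 2*((1422 + 2018) + (11*5)*(-3)) = 2*(3440 + 55*(-3)) = 2*(3440 - 165) = 2*3275 = 6550)
A = 471600 (A = 6550*72 = 471600)
1/A = 1/471600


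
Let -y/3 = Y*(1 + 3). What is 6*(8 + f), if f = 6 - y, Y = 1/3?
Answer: 108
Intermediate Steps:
Y = ⅓ ≈ 0.33333
y = -4 (y = -(1 + 3) = -4 ≈ -4.0000)
f = 10 (f = 6 - 1*(-4) = 6 + 4 = 10)
6*(8 + f) = 6*(8 + 10) = 6*18 = 108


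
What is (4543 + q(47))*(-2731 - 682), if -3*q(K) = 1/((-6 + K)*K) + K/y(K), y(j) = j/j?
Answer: -29775595623/1927 ≈ -1.5452e+7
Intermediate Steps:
y(j) = 1
q(K) = -K/3 - 1/(3*K*(-6 + K)) (q(K) = -(1/((-6 + K)*K) + K/1)/3 = -(1/(K*(-6 + K)) + K*1)/3 = -(1/(K*(-6 + K)) + K)/3 = -(K + 1/(K*(-6 + K)))/3 = -K/3 - 1/(3*K*(-6 + K)))
(4543 + q(47))*(-2731 - 682) = (4543 + (1/3)*(-1 - 1*47**3 + 6*47**2)/(47*(-6 + 47)))*(-2731 - 682) = (4543 + (1/3)*(1/47)*(-1 - 1*103823 + 6*2209)/41)*(-3413) = (4543 + (1/3)*(1/47)*(1/41)*(-1 - 103823 + 13254))*(-3413) = (4543 + (1/3)*(1/47)*(1/41)*(-90570))*(-3413) = (4543 - 30190/1927)*(-3413) = (8724171/1927)*(-3413) = -29775595623/1927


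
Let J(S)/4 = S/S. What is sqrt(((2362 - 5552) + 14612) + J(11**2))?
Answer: sqrt(11426) ≈ 106.89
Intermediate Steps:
J(S) = 4 (J(S) = 4*(S/S) = 4*1 = 4)
sqrt(((2362 - 5552) + 14612) + J(11**2)) = sqrt(((2362 - 5552) + 14612) + 4) = sqrt((-3190 + 14612) + 4) = sqrt(11422 + 4) = sqrt(11426)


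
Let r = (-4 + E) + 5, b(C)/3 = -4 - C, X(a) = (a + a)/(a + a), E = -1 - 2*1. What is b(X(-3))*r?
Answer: 30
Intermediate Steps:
E = -3 (E = -1 - 2 = -3)
X(a) = 1 (X(a) = (2*a)/((2*a)) = (2*a)*(1/(2*a)) = 1)
b(C) = -12 - 3*C (b(C) = 3*(-4 - C) = -12 - 3*C)
r = -2 (r = (-4 - 3) + 5 = -7 + 5 = -2)
b(X(-3))*r = (-12 - 3*1)*(-2) = (-12 - 3)*(-2) = -15*(-2) = 30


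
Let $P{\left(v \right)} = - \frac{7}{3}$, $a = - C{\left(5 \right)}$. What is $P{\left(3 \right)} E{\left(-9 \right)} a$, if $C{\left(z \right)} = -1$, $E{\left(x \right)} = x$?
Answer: $21$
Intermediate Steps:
$a = 1$ ($a = \left(-1\right) \left(-1\right) = 1$)
$P{\left(v \right)} = - \frac{7}{3}$ ($P{\left(v \right)} = \left(-7\right) \frac{1}{3} = - \frac{7}{3}$)
$P{\left(3 \right)} E{\left(-9 \right)} a = \left(- \frac{7}{3}\right) \left(-9\right) 1 = 21 \cdot 1 = 21$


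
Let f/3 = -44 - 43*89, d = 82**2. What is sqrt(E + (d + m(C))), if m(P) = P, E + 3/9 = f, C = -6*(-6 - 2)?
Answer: 2*I*sqrt(10893)/3 ≈ 69.58*I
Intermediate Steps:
d = 6724
f = -11613 (f = 3*(-44 - 43*89) = 3*(-44 - 3827) = 3*(-3871) = -11613)
C = 48 (C = -6*(-8) = 48)
E = -34840/3 (E = -1/3 - 11613 = -34840/3 ≈ -11613.)
sqrt(E + (d + m(C))) = sqrt(-34840/3 + (6724 + 48)) = sqrt(-34840/3 + 6772) = sqrt(-14524/3) = 2*I*sqrt(10893)/3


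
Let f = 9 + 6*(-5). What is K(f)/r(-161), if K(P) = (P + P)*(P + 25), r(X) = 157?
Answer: -168/157 ≈ -1.0701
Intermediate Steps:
f = -21 (f = 9 - 30 = -21)
K(P) = 2*P*(25 + P) (K(P) = (2*P)*(25 + P) = 2*P*(25 + P))
K(f)/r(-161) = (2*(-21)*(25 - 21))/157 = (2*(-21)*4)*(1/157) = -168*1/157 = -168/157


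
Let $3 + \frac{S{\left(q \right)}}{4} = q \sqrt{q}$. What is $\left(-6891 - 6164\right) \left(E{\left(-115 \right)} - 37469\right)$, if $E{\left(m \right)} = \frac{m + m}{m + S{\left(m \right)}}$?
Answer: $\frac{11911055028269005}{24350129} + \frac{1381219000 i \sqrt{115}}{24350129} \approx 4.8916 \cdot 10^{8} + 608.29 i$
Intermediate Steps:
$S{\left(q \right)} = -12 + 4 q^{\frac{3}{2}}$ ($S{\left(q \right)} = -12 + 4 q \sqrt{q} = -12 + 4 q^{\frac{3}{2}}$)
$E{\left(m \right)} = \frac{2 m}{-12 + m + 4 m^{\frac{3}{2}}}$ ($E{\left(m \right)} = \frac{m + m}{m + \left(-12 + 4 m^{\frac{3}{2}}\right)} = \frac{2 m}{-12 + m + 4 m^{\frac{3}{2}}}$)
$\left(-6891 - 6164\right) \left(E{\left(-115 \right)} - 37469\right) = \left(-6891 - 6164\right) \left(2 \left(-115\right) \frac{1}{-12 - 115 + 4 \left(-115\right)^{\frac{3}{2}}} - 37469\right) = \left(-6891 - 6164\right) \left(2 \left(-115\right) \frac{1}{-12 - 115 + 4 \left(- 115 i \sqrt{115}\right)} - 37469\right) = \left(-6891 - 6164\right) \left(2 \left(-115\right) \frac{1}{-12 - 115 - 460 i \sqrt{115}} - 37469\right) = - 13055 \left(2 \left(-115\right) \frac{1}{-127 - 460 i \sqrt{115}} - 37469\right) = - 13055 \left(- \frac{230}{-127 - 460 i \sqrt{115}} - 37469\right) = - 13055 \left(-37469 - \frac{230}{-127 - 460 i \sqrt{115}}\right) = 489157795 + \frac{3002650}{-127 - 460 i \sqrt{115}}$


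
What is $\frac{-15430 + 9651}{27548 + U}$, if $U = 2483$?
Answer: $- \frac{5779}{30031} \approx -0.19243$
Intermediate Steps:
$\frac{-15430 + 9651}{27548 + U} = \frac{-15430 + 9651}{27548 + 2483} = - \frac{5779}{30031}$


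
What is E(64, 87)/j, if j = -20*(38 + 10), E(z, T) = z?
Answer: -1/15 ≈ -0.066667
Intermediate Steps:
j = -960 (j = -20*48 = -960)
E(64, 87)/j = 64/(-960) = 64*(-1/960) = -1/15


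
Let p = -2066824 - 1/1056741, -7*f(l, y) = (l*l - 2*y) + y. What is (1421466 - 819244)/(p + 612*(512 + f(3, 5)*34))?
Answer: -636392678502/1865539161097 ≈ -0.34113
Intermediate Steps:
f(l, y) = -l**2/7 + y/7 (f(l, y) = -((l*l - 2*y) + y)/7 = -((l**2 - 2*y) + y)/7 = -(l**2 - y)/7 = -l**2/7 + y/7)
p = -2184097660585/1056741 (p = -2066824 - 1*1/1056741 = -2066824 - 1/1056741 = -2184097660585/1056741 ≈ -2.0668e+6)
(1421466 - 819244)/(p + 612*(512 + f(3, 5)*34)) = (1421466 - 819244)/(-2184097660585/1056741 + 612*(512 + (-1/7*3**2 + (1/7)*5)*34)) = 602222/(-2184097660585/1056741 + 612*(512 + (-1/7*9 + 5/7)*34)) = 602222/(-2184097660585/1056741 + 612*(512 + (-9/7 + 5/7)*34)) = 602222/(-2184097660585/1056741 + 612*(512 - 4/7*34)) = 602222/(-2184097660585/1056741 + 612*(512 - 136/7)) = 602222/(-2184097660585/1056741 + 612*(3448/7)) = 602222/(-2184097660585/1056741 + 2110176/7) = 602222/(-1865539161097/1056741) = 602222*(-1056741/1865539161097) = -636392678502/1865539161097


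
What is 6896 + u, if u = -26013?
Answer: -19117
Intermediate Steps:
6896 + u = 6896 - 26013 = -19117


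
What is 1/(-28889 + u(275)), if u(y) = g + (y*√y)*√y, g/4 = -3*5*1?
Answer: 1/46676 ≈ 2.1424e-5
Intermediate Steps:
g = -60 (g = 4*(-3*5*1) = 4*(-15*1) = 4*(-15) = -60)
u(y) = -60 + y² (u(y) = -60 + (y*√y)*√y = -60 + y^(3/2)*√y = -60 + y²)
1/(-28889 + u(275)) = 1/(-28889 + (-60 + 275²)) = 1/(-28889 + (-60 + 75625)) = 1/(-28889 + 75565) = 1/46676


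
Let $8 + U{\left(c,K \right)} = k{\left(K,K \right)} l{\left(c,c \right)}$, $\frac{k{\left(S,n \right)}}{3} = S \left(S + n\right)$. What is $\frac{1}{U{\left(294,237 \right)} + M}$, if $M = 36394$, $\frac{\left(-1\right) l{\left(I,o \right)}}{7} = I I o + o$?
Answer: $- \frac{1}{59950525988458} \approx -1.668 \cdot 10^{-14}$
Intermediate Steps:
$k{\left(S,n \right)} = 3 S \left(S + n\right)$
$l{\left(I,o \right)} = - 7 o - 7 o I^{2}$ ($l{\left(I,o \right)} = - 7 \left(I I o + o\right) = - 7 \left(I^{2} o + o\right) = - 7 \left(o I^{2} + o\right) = - 7 \left(o + o I^{2}\right) = - 7 o - 7 o I^{2}$)
$U{\left(c,K \right)} = -8 - 42 c K^{2} \left(1 + c^{2}\right)$ ($U{\left(c,K \right)} = -8 + 3 K \left(K + K\right) \left(- 7 c \left(1 + c^{2}\right)\right) = -8 + 3 K 2 K \left(- 7 c \left(1 + c^{2}\right)\right) = -8 + 6 K^{2} \left(- 7 c \left(1 + c^{2}\right)\right) = -8 - 42 c K^{2} \left(1 + c^{2}\right)$)
$\frac{1}{U{\left(294,237 \right)} + M} = \frac{1}{\left(-8 - 12348 \cdot 237^{2} \left(1 + 294^{2}\right)\right) + 36394} = \frac{1}{\left(-8 - 12348 \cdot 56169 \left(1 + 86436\right)\right) + 36394} = \frac{1}{\left(-8 - 12348 \cdot 56169 \cdot 86437\right) + 36394} = \frac{1}{\left(-8 - 59950526024844\right) + 36394} = \frac{1}{-59950526024852 + 36394} = \frac{1}{-59950525988458} = - \frac{1}{59950525988458}$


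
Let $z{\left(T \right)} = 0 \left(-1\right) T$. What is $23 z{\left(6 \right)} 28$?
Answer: $0$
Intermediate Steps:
$z{\left(T \right)} = 0$ ($z{\left(T \right)} = 0 T = 0$)
$23 z{\left(6 \right)} 28 = 23 \cdot 0 \cdot 28 = 0 \cdot 28 = 0$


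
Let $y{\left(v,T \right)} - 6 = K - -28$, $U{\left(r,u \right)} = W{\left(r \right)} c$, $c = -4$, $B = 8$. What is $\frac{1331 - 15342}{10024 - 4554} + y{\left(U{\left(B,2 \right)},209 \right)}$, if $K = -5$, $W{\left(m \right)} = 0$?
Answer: $\frac{144619}{5470} \approx 26.439$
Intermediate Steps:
$U{\left(r,u \right)} = 0$ ($U{\left(r,u \right)} = 0 \left(-4\right) = 0$)
$y{\left(v,T \right)} = 29$ ($y{\left(v,T \right)} = 6 - -23 = 6 + \left(-5 + 28\right) = 6 + 23 = 29$)
$\frac{1331 - 15342}{10024 - 4554} + y{\left(U{\left(B,2 \right)},209 \right)} = \frac{1331 - 15342}{10024 - 4554} + 29 = - \frac{14011}{5470} + 29 = \frac{144619}{5470}$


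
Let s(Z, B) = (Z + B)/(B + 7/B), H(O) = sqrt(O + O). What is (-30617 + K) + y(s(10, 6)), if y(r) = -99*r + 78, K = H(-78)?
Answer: -1322681/43 + 2*I*sqrt(39) ≈ -30760.0 + 12.49*I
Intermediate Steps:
H(O) = sqrt(2)*sqrt(O) (H(O) = sqrt(2*O) = sqrt(2)*sqrt(O))
s(Z, B) = (B + Z)/(B + 7/B)
K = 2*I*sqrt(39) (K = sqrt(2)*sqrt(-78) = sqrt(2)*(I*sqrt(78)) = 2*I*sqrt(39) ≈ 12.49*I)
y(r) = 78 - 99*r
(-30617 + K) + y(s(10, 6)) = (-30617 + 2*I*sqrt(39)) + (78 - 594*(6 + 10)/(7 + 6**2)) = (-30617 + 2*I*sqrt(39)) + (78 - 594*16/(7 + 36)) = (-30617 + 2*I*sqrt(39)) + (78 - 594*16/43) = (-30617 + 2*I*sqrt(39)) + (78 - 99*96/43) = (-30617 + 2*I*sqrt(39)) + (78 - 9504/43) = (-30617 + 2*I*sqrt(39)) - 6150/43 = -1322681/43 + 2*I*sqrt(39)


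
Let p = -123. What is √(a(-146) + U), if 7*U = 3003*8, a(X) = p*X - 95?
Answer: √21295 ≈ 145.93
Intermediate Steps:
a(X) = -95 - 123*X (a(X) = -123*X - 95 = -95 - 123*X)
U = 3432 (U = (3003*8)/7 = (⅐)*24024 = 3432)
√(a(-146) + U) = √((-95 - 123*(-146)) + 3432) = √((-95 + 17958) + 3432) = √(17863 + 3432) = √21295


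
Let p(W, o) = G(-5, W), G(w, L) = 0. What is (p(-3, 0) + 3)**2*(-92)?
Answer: -828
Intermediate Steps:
p(W, o) = 0
(p(-3, 0) + 3)**2*(-92) = (0 + 3)**2*(-92) = 3**2*(-92) = 9*(-92) = -828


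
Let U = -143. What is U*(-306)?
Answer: 43758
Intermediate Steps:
U*(-306) = -143*(-306) = 43758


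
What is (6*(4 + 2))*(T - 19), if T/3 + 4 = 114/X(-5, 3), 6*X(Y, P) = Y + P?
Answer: -38052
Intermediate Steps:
X(Y, P) = P/6 + Y/6 (X(Y, P) = (Y + P)/6 = (P + Y)/6 = P/6 + Y/6)
T = -1038 (T = -12 + 3*(114/((⅙)*3 + (⅙)*(-5))) = -12 + 3*(114/(½ - ⅚)) = -12 + 3*(114/(-⅓)) = -12 + 3*(114*(-3)) = -12 + 3*(-342) = -12 - 1026 = -1038)
(6*(4 + 2))*(T - 19) = (6*(4 + 2))*(-1038 - 19) = (6*6)*(-1057) = 36*(-1057) = -38052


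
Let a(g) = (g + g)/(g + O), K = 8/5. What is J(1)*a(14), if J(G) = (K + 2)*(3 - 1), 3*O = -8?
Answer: 1512/85 ≈ 17.788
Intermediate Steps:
O = -8/3 (O = (1/3)*(-8) = -8/3 ≈ -2.6667)
K = 8/5 (K = 8*(1/5) = 8/5 ≈ 1.6000)
J(G) = 36/5 (J(G) = (8/5 + 2)*(3 - 1) = (18/5)*2 = 36/5)
a(g) = 2*g/(-8/3 + g) (a(g) = (g + g)/(g - 8/3) = (2*g)/(-8/3 + g) = 2*g/(-8/3 + g))
J(1)*a(14) = 36*(6*14/(-8 + 3*14))/5 = 36*(6*14/(-8 + 42))/5 = 36*(6*14/34)/5 = 36*(6*14*(1/34))/5 = (36/5)*(42/17) = 1512/85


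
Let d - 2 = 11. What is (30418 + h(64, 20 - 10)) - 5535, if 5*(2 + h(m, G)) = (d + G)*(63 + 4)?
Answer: 125946/5 ≈ 25189.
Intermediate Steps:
d = 13 (d = 2 + 11 = 13)
h(m, G) = 861/5 + 67*G/5 (h(m, G) = -2 + ((13 + G)*(63 + 4))/5 = -2 + ((13 + G)*67)/5 = -2 + (871 + 67*G)/5 = -2 + (871/5 + 67*G/5) = 861/5 + 67*G/5)
(30418 + h(64, 20 - 10)) - 5535 = (30418 + (861/5 + 67*(20 - 10)/5)) - 5535 = (30418 + (861/5 + (67/5)*10)) - 5535 = (30418 + (861/5 + 134)) - 5535 = (30418 + 1531/5) - 5535 = 153621/5 - 5535 = 125946/5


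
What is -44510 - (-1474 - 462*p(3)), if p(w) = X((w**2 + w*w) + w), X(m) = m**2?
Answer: 160706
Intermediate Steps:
p(w) = (w + 2*w**2)**2 (p(w) = ((w**2 + w*w) + w)**2 = ((w**2 + w**2) + w)**2 = (2*w**2 + w)**2 = (w + 2*w**2)**2)
-44510 - (-1474 - 462*p(3)) = -44510 - (-1474 - 462*3**2*(1 + 2*3)**2) = -44510 - (-1474 - 4158*(1 + 6)**2) = -44510 - (-1474 - 4158*7**2) = -44510 - (-1474 - 4158*49) = -44510 - (-1474 - 462*441) = -44510 - (-1474 - 203742) = -44510 - 1*(-205216) = -44510 + 205216 = 160706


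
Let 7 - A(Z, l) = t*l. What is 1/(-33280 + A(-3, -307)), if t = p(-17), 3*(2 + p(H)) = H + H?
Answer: -3/112099 ≈ -2.6762e-5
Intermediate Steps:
p(H) = -2 + 2*H/3 (p(H) = -2 + (H + H)/3 = -2 + (2*H)/3 = -2 + 2*H/3)
t = -40/3 (t = -2 + (⅔)*(-17) = -2 - 34/3 = -40/3 ≈ -13.333)
A(Z, l) = 7 + 40*l/3 (A(Z, l) = 7 - (-40)*l/3 = 7 + 40*l/3)
1/(-33280 + A(-3, -307)) = 1/(-33280 + (7 + (40/3)*(-307))) = 1/(-33280 + (7 - 12280/3)) = 1/(-33280 - 12259/3) = 1/(-112099/3) = -3/112099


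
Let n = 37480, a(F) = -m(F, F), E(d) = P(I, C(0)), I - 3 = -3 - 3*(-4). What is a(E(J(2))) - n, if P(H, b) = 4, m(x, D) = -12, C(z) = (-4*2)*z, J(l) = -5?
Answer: -37468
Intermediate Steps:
C(z) = -8*z
I = 12 (I = 3 + (-3 - 3*(-4)) = 3 + (-3 + 12) = 3 + 9 = 12)
E(d) = 4
a(F) = 12 (a(F) = -1*(-12) = 12)
a(E(J(2))) - n = 12 - 1*37480 = 12 - 37480 = -37468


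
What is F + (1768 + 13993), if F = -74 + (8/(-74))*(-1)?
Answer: 580423/37 ≈ 15687.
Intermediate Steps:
F = -2734/37 (F = -74 + (8*(-1/74))*(-1) = -74 - 4/37*(-1) = -74 + 4/37 = -2734/37 ≈ -73.892)
F + (1768 + 13993) = -2734/37 + (1768 + 13993) = -2734/37 + 15761 = 580423/37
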